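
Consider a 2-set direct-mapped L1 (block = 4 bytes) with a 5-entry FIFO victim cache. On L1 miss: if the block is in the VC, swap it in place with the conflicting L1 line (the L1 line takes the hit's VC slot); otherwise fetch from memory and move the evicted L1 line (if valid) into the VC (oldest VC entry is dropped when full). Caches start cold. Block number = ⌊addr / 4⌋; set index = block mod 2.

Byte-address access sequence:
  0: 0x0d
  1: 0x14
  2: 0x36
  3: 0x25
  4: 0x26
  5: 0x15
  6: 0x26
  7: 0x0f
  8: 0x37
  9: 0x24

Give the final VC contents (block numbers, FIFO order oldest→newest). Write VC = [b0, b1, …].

VC = [13, 5, 3]

0: 0xd (blk 3, set 1) → MISS  vc=[]
1: 0x14 (blk 5, set 1) → MISS  vc=[3]
2: 0x36 (blk 13, set 1) → MISS  vc=[3, 5]
3: 0x25 (blk 9, set 1) → MISS  vc=[3, 5, 13]
4: 0x26 (blk 9, set 1) → L1-HIT  vc=[3, 5, 13]
5: 0x15 (blk 5, set 1) → VC-HIT  vc=[3, 9, 13]
6: 0x26 (blk 9, set 1) → VC-HIT  vc=[3, 5, 13]
7: 0xf (blk 3, set 1) → VC-HIT  vc=[9, 5, 13]
8: 0x37 (blk 13, set 1) → VC-HIT  vc=[9, 5, 3]
9: 0x24 (blk 9, set 1) → VC-HIT  vc=[13, 5, 3]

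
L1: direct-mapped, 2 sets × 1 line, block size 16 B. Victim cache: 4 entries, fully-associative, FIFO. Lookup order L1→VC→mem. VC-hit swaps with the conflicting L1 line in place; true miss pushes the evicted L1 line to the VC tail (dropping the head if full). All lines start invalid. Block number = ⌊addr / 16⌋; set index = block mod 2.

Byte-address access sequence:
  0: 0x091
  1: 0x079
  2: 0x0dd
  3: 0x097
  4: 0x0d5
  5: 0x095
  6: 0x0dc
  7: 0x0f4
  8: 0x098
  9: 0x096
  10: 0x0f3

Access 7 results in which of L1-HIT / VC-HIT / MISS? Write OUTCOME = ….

OUTCOME = MISS

  [0] addr=0x91 blk=9 s=1: MISS | VC []
  [1] addr=0x79 blk=7 s=1: MISS | VC [9]
  [2] addr=0xdd blk=13 s=1: MISS | VC [9, 7]
  [3] addr=0x97 blk=9 s=1: VC-HIT | VC [13, 7]
  [4] addr=0xd5 blk=13 s=1: VC-HIT | VC [9, 7]
  [5] addr=0x95 blk=9 s=1: VC-HIT | VC [13, 7]
  [6] addr=0xdc blk=13 s=1: VC-HIT | VC [9, 7]
  [7] addr=0xf4 blk=15 s=1: MISS | VC [9, 7, 13]
  [8] addr=0x98 blk=9 s=1: VC-HIT | VC [15, 7, 13]
  [9] addr=0x96 blk=9 s=1: L1-HIT | VC [15, 7, 13]
  [10] addr=0xf3 blk=15 s=1: VC-HIT | VC [9, 7, 13]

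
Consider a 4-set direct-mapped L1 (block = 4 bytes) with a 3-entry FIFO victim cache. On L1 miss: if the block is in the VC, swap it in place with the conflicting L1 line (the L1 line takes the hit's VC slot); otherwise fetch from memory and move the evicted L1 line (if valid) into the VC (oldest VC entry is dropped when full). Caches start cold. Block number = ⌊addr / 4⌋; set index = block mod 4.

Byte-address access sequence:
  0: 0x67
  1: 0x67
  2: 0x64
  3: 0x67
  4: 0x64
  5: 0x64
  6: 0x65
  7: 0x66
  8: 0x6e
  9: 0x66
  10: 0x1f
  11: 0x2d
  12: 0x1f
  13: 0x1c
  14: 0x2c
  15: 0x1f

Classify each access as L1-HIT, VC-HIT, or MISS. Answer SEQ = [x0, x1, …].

SEQ = [MISS, L1-HIT, L1-HIT, L1-HIT, L1-HIT, L1-HIT, L1-HIT, L1-HIT, MISS, L1-HIT, MISS, MISS, VC-HIT, L1-HIT, VC-HIT, VC-HIT]

0: 0x67 (blk 25, set 1) → MISS  vc=[]
1: 0x67 (blk 25, set 1) → L1-HIT  vc=[]
2: 0x64 (blk 25, set 1) → L1-HIT  vc=[]
3: 0x67 (blk 25, set 1) → L1-HIT  vc=[]
4: 0x64 (blk 25, set 1) → L1-HIT  vc=[]
5: 0x64 (blk 25, set 1) → L1-HIT  vc=[]
6: 0x65 (blk 25, set 1) → L1-HIT  vc=[]
7: 0x66 (blk 25, set 1) → L1-HIT  vc=[]
8: 0x6e (blk 27, set 3) → MISS  vc=[]
9: 0x66 (blk 25, set 1) → L1-HIT  vc=[]
10: 0x1f (blk 7, set 3) → MISS  vc=[27]
11: 0x2d (blk 11, set 3) → MISS  vc=[27, 7]
12: 0x1f (blk 7, set 3) → VC-HIT  vc=[27, 11]
13: 0x1c (blk 7, set 3) → L1-HIT  vc=[27, 11]
14: 0x2c (blk 11, set 3) → VC-HIT  vc=[27, 7]
15: 0x1f (blk 7, set 3) → VC-HIT  vc=[27, 11]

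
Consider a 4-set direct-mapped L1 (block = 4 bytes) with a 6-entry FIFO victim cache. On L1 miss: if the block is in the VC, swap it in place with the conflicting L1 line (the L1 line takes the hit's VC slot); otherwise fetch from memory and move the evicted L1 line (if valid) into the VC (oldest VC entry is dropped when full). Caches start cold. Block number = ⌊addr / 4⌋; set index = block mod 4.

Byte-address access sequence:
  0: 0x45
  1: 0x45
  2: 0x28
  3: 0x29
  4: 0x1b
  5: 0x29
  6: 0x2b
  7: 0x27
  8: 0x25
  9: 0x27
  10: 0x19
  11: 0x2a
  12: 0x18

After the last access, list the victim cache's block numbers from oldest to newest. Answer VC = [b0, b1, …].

#0 0x45→b17/s1 MISS; vc=[]
#1 0x45→b17/s1 L1-HIT; vc=[]
#2 0x28→b10/s2 MISS; vc=[]
#3 0x29→b10/s2 L1-HIT; vc=[]
#4 0x1b→b6/s2 MISS; vc=[10]
#5 0x29→b10/s2 VC-HIT; vc=[6]
#6 0x2b→b10/s2 L1-HIT; vc=[6]
#7 0x27→b9/s1 MISS; vc=[6,17]
#8 0x25→b9/s1 L1-HIT; vc=[6,17]
#9 0x27→b9/s1 L1-HIT; vc=[6,17]
#10 0x19→b6/s2 VC-HIT; vc=[10,17]
#11 0x2a→b10/s2 VC-HIT; vc=[6,17]
#12 0x18→b6/s2 VC-HIT; vc=[10,17]

VC = [10, 17]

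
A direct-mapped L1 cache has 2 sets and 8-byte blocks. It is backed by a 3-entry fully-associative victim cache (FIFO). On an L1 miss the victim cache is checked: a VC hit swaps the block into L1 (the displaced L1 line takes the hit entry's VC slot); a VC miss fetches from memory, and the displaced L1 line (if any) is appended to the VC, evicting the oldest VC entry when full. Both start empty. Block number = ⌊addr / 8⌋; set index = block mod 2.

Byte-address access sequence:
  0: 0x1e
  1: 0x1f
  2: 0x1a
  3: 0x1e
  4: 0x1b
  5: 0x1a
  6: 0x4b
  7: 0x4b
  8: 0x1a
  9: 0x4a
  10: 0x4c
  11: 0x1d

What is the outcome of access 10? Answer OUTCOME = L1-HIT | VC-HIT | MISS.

OUTCOME = L1-HIT

#0 0x1e→b3/s1 MISS; vc=[]
#1 0x1f→b3/s1 L1-HIT; vc=[]
#2 0x1a→b3/s1 L1-HIT; vc=[]
#3 0x1e→b3/s1 L1-HIT; vc=[]
#4 0x1b→b3/s1 L1-HIT; vc=[]
#5 0x1a→b3/s1 L1-HIT; vc=[]
#6 0x4b→b9/s1 MISS; vc=[3]
#7 0x4b→b9/s1 L1-HIT; vc=[3]
#8 0x1a→b3/s1 VC-HIT; vc=[9]
#9 0x4a→b9/s1 VC-HIT; vc=[3]
#10 0x4c→b9/s1 L1-HIT; vc=[3]
#11 0x1d→b3/s1 VC-HIT; vc=[9]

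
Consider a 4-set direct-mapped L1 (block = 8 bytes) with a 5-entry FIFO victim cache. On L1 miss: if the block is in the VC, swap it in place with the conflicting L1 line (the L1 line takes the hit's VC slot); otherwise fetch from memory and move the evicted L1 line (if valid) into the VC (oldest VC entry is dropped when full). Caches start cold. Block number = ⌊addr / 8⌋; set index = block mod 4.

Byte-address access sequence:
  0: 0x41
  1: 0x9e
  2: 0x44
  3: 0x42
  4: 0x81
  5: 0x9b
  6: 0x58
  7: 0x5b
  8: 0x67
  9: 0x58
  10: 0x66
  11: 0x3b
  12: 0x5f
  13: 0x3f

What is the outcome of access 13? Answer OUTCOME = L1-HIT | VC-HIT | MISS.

OUTCOME = VC-HIT

0: 0x41 (blk 8, set 0) → MISS  vc=[]
1: 0x9e (blk 19, set 3) → MISS  vc=[]
2: 0x44 (blk 8, set 0) → L1-HIT  vc=[]
3: 0x42 (blk 8, set 0) → L1-HIT  vc=[]
4: 0x81 (blk 16, set 0) → MISS  vc=[8]
5: 0x9b (blk 19, set 3) → L1-HIT  vc=[8]
6: 0x58 (blk 11, set 3) → MISS  vc=[8, 19]
7: 0x5b (blk 11, set 3) → L1-HIT  vc=[8, 19]
8: 0x67 (blk 12, set 0) → MISS  vc=[8, 19, 16]
9: 0x58 (blk 11, set 3) → L1-HIT  vc=[8, 19, 16]
10: 0x66 (blk 12, set 0) → L1-HIT  vc=[8, 19, 16]
11: 0x3b (blk 7, set 3) → MISS  vc=[8, 19, 16, 11]
12: 0x5f (blk 11, set 3) → VC-HIT  vc=[8, 19, 16, 7]
13: 0x3f (blk 7, set 3) → VC-HIT  vc=[8, 19, 16, 11]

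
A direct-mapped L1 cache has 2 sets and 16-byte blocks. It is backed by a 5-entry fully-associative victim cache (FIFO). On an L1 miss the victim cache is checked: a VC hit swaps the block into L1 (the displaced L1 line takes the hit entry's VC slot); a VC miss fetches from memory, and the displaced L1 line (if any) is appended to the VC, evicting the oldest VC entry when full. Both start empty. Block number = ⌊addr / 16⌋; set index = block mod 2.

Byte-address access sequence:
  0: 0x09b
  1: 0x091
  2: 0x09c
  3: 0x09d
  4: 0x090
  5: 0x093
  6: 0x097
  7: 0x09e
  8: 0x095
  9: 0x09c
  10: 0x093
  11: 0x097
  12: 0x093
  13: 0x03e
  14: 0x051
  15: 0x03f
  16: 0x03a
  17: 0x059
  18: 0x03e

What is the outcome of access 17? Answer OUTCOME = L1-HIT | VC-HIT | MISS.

#0 0x9b→b9/s1 MISS; vc=[]
#1 0x91→b9/s1 L1-HIT; vc=[]
#2 0x9c→b9/s1 L1-HIT; vc=[]
#3 0x9d→b9/s1 L1-HIT; vc=[]
#4 0x90→b9/s1 L1-HIT; vc=[]
#5 0x93→b9/s1 L1-HIT; vc=[]
#6 0x97→b9/s1 L1-HIT; vc=[]
#7 0x9e→b9/s1 L1-HIT; vc=[]
#8 0x95→b9/s1 L1-HIT; vc=[]
#9 0x9c→b9/s1 L1-HIT; vc=[]
#10 0x93→b9/s1 L1-HIT; vc=[]
#11 0x97→b9/s1 L1-HIT; vc=[]
#12 0x93→b9/s1 L1-HIT; vc=[]
#13 0x3e→b3/s1 MISS; vc=[9]
#14 0x51→b5/s1 MISS; vc=[9,3]
#15 0x3f→b3/s1 VC-HIT; vc=[9,5]
#16 0x3a→b3/s1 L1-HIT; vc=[9,5]
#17 0x59→b5/s1 VC-HIT; vc=[9,3]
#18 0x3e→b3/s1 VC-HIT; vc=[9,5]

OUTCOME = VC-HIT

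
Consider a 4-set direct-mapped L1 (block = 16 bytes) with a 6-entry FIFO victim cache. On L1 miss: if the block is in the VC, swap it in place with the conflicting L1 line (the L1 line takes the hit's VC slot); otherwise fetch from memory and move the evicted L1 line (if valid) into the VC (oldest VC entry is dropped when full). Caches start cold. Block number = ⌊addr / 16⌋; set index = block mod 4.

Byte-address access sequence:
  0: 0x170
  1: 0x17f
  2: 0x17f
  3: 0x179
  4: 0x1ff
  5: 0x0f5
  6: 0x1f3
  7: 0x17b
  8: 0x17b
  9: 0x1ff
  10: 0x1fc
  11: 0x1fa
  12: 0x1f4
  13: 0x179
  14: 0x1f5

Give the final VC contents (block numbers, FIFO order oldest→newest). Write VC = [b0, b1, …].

VC = [23, 15]

#0 0x170→b23/s3 MISS; vc=[]
#1 0x17f→b23/s3 L1-HIT; vc=[]
#2 0x17f→b23/s3 L1-HIT; vc=[]
#3 0x179→b23/s3 L1-HIT; vc=[]
#4 0x1ff→b31/s3 MISS; vc=[23]
#5 0xf5→b15/s3 MISS; vc=[23,31]
#6 0x1f3→b31/s3 VC-HIT; vc=[23,15]
#7 0x17b→b23/s3 VC-HIT; vc=[31,15]
#8 0x17b→b23/s3 L1-HIT; vc=[31,15]
#9 0x1ff→b31/s3 VC-HIT; vc=[23,15]
#10 0x1fc→b31/s3 L1-HIT; vc=[23,15]
#11 0x1fa→b31/s3 L1-HIT; vc=[23,15]
#12 0x1f4→b31/s3 L1-HIT; vc=[23,15]
#13 0x179→b23/s3 VC-HIT; vc=[31,15]
#14 0x1f5→b31/s3 VC-HIT; vc=[23,15]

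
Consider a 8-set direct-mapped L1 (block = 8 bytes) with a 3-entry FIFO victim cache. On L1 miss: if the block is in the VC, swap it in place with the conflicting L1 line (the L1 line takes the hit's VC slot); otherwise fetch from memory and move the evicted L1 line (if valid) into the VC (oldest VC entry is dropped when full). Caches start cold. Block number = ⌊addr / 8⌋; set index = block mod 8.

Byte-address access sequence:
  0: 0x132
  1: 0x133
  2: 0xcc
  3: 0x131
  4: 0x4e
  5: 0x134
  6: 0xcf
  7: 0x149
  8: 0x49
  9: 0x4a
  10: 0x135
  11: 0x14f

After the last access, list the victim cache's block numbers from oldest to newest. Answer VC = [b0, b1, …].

VC = [9, 25]

#0 0x132→b38/s6 MISS; vc=[]
#1 0x133→b38/s6 L1-HIT; vc=[]
#2 0xcc→b25/s1 MISS; vc=[]
#3 0x131→b38/s6 L1-HIT; vc=[]
#4 0x4e→b9/s1 MISS; vc=[25]
#5 0x134→b38/s6 L1-HIT; vc=[25]
#6 0xcf→b25/s1 VC-HIT; vc=[9]
#7 0x149→b41/s1 MISS; vc=[9,25]
#8 0x49→b9/s1 VC-HIT; vc=[41,25]
#9 0x4a→b9/s1 L1-HIT; vc=[41,25]
#10 0x135→b38/s6 L1-HIT; vc=[41,25]
#11 0x14f→b41/s1 VC-HIT; vc=[9,25]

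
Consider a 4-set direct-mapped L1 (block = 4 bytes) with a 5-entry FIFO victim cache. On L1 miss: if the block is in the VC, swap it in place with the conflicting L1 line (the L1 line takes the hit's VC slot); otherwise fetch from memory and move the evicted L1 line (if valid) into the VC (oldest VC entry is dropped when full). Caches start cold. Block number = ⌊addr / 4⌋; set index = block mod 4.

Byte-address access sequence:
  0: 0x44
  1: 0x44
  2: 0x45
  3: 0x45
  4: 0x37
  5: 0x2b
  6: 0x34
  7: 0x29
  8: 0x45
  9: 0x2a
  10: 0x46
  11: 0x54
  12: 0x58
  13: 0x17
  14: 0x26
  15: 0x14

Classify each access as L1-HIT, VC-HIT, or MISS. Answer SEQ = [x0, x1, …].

SEQ = [MISS, L1-HIT, L1-HIT, L1-HIT, MISS, MISS, L1-HIT, L1-HIT, VC-HIT, L1-HIT, L1-HIT, MISS, MISS, MISS, MISS, VC-HIT]

  [0] addr=0x44 blk=17 s=1: MISS | VC []
  [1] addr=0x44 blk=17 s=1: L1-HIT | VC []
  [2] addr=0x45 blk=17 s=1: L1-HIT | VC []
  [3] addr=0x45 blk=17 s=1: L1-HIT | VC []
  [4] addr=0x37 blk=13 s=1: MISS | VC [17]
  [5] addr=0x2b blk=10 s=2: MISS | VC [17]
  [6] addr=0x34 blk=13 s=1: L1-HIT | VC [17]
  [7] addr=0x29 blk=10 s=2: L1-HIT | VC [17]
  [8] addr=0x45 blk=17 s=1: VC-HIT | VC [13]
  [9] addr=0x2a blk=10 s=2: L1-HIT | VC [13]
  [10] addr=0x46 blk=17 s=1: L1-HIT | VC [13]
  [11] addr=0x54 blk=21 s=1: MISS | VC [13, 17]
  [12] addr=0x58 blk=22 s=2: MISS | VC [13, 17, 10]
  [13] addr=0x17 blk=5 s=1: MISS | VC [13, 17, 10, 21]
  [14] addr=0x26 blk=9 s=1: MISS | VC [13, 17, 10, 21, 5]
  [15] addr=0x14 blk=5 s=1: VC-HIT | VC [13, 17, 10, 21, 9]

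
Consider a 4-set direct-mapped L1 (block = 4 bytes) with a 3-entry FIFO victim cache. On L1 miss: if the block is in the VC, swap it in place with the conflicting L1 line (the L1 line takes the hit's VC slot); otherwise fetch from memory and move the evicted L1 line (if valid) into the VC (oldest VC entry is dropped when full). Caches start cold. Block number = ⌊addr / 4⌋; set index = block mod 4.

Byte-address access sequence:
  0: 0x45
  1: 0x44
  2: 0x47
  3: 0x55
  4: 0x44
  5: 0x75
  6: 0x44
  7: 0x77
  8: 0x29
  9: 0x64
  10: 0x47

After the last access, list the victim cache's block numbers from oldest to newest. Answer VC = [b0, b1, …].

VC = [21, 25, 29]

  [0] addr=0x45 blk=17 s=1: MISS | VC []
  [1] addr=0x44 blk=17 s=1: L1-HIT | VC []
  [2] addr=0x47 blk=17 s=1: L1-HIT | VC []
  [3] addr=0x55 blk=21 s=1: MISS | VC [17]
  [4] addr=0x44 blk=17 s=1: VC-HIT | VC [21]
  [5] addr=0x75 blk=29 s=1: MISS | VC [21, 17]
  [6] addr=0x44 blk=17 s=1: VC-HIT | VC [21, 29]
  [7] addr=0x77 blk=29 s=1: VC-HIT | VC [21, 17]
  [8] addr=0x29 blk=10 s=2: MISS | VC [21, 17]
  [9] addr=0x64 blk=25 s=1: MISS | VC [21, 17, 29]
  [10] addr=0x47 blk=17 s=1: VC-HIT | VC [21, 25, 29]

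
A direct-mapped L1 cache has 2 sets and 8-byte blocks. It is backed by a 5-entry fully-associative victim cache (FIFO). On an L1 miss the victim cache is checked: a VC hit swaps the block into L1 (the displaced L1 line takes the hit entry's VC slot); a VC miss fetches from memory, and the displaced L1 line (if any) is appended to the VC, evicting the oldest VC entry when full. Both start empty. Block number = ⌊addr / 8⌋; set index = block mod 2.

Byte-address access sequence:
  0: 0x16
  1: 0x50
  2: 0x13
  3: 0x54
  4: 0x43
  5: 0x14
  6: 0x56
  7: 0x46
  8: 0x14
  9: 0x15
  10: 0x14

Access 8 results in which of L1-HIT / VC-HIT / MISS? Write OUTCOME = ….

  [0] addr=0x16 blk=2 s=0: MISS | VC []
  [1] addr=0x50 blk=10 s=0: MISS | VC [2]
  [2] addr=0x13 blk=2 s=0: VC-HIT | VC [10]
  [3] addr=0x54 blk=10 s=0: VC-HIT | VC [2]
  [4] addr=0x43 blk=8 s=0: MISS | VC [2, 10]
  [5] addr=0x14 blk=2 s=0: VC-HIT | VC [8, 10]
  [6] addr=0x56 blk=10 s=0: VC-HIT | VC [8, 2]
  [7] addr=0x46 blk=8 s=0: VC-HIT | VC [10, 2]
  [8] addr=0x14 blk=2 s=0: VC-HIT | VC [10, 8]
  [9] addr=0x15 blk=2 s=0: L1-HIT | VC [10, 8]
  [10] addr=0x14 blk=2 s=0: L1-HIT | VC [10, 8]

OUTCOME = VC-HIT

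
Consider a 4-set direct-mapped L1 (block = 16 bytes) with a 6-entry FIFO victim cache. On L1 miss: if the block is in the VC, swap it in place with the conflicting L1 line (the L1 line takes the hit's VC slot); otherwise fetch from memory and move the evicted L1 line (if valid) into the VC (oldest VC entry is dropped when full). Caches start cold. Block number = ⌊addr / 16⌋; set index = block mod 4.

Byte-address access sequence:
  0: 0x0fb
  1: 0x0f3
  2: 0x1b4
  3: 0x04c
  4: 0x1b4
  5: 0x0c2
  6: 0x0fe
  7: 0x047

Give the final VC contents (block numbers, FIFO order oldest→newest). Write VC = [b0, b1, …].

VC = [27, 12]

#0 0xfb→b15/s3 MISS; vc=[]
#1 0xf3→b15/s3 L1-HIT; vc=[]
#2 0x1b4→b27/s3 MISS; vc=[15]
#3 0x4c→b4/s0 MISS; vc=[15]
#4 0x1b4→b27/s3 L1-HIT; vc=[15]
#5 0xc2→b12/s0 MISS; vc=[15,4]
#6 0xfe→b15/s3 VC-HIT; vc=[27,4]
#7 0x47→b4/s0 VC-HIT; vc=[27,12]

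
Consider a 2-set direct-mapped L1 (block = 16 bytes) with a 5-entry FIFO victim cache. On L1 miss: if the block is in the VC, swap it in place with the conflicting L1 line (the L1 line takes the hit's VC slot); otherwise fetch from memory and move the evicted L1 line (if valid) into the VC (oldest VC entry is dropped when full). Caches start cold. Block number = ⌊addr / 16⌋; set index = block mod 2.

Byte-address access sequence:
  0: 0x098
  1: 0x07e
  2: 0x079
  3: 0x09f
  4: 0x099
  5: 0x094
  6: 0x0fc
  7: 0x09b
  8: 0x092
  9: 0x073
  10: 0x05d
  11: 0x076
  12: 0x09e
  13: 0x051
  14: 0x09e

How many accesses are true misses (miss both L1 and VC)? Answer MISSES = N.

  [0] addr=0x98 blk=9 s=1: MISS | VC []
  [1] addr=0x7e blk=7 s=1: MISS | VC [9]
  [2] addr=0x79 blk=7 s=1: L1-HIT | VC [9]
  [3] addr=0x9f blk=9 s=1: VC-HIT | VC [7]
  [4] addr=0x99 blk=9 s=1: L1-HIT | VC [7]
  [5] addr=0x94 blk=9 s=1: L1-HIT | VC [7]
  [6] addr=0xfc blk=15 s=1: MISS | VC [7, 9]
  [7] addr=0x9b blk=9 s=1: VC-HIT | VC [7, 15]
  [8] addr=0x92 blk=9 s=1: L1-HIT | VC [7, 15]
  [9] addr=0x73 blk=7 s=1: VC-HIT | VC [9, 15]
  [10] addr=0x5d blk=5 s=1: MISS | VC [9, 15, 7]
  [11] addr=0x76 blk=7 s=1: VC-HIT | VC [9, 15, 5]
  [12] addr=0x9e blk=9 s=1: VC-HIT | VC [7, 15, 5]
  [13] addr=0x51 blk=5 s=1: VC-HIT | VC [7, 15, 9]
  [14] addr=0x9e blk=9 s=1: VC-HIT | VC [7, 15, 5]

MISSES = 4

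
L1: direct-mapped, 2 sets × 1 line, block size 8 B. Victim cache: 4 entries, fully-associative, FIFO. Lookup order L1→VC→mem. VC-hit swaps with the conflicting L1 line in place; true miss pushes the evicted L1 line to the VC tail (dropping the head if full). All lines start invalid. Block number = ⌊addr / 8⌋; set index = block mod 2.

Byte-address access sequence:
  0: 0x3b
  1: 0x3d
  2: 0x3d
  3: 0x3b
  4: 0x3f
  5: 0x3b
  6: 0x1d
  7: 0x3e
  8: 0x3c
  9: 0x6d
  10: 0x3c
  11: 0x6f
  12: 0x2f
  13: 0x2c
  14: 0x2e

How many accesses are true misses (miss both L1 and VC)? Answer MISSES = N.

0: 0x3b (blk 7, set 1) → MISS  vc=[]
1: 0x3d (blk 7, set 1) → L1-HIT  vc=[]
2: 0x3d (blk 7, set 1) → L1-HIT  vc=[]
3: 0x3b (blk 7, set 1) → L1-HIT  vc=[]
4: 0x3f (blk 7, set 1) → L1-HIT  vc=[]
5: 0x3b (blk 7, set 1) → L1-HIT  vc=[]
6: 0x1d (blk 3, set 1) → MISS  vc=[7]
7: 0x3e (blk 7, set 1) → VC-HIT  vc=[3]
8: 0x3c (blk 7, set 1) → L1-HIT  vc=[3]
9: 0x6d (blk 13, set 1) → MISS  vc=[3, 7]
10: 0x3c (blk 7, set 1) → VC-HIT  vc=[3, 13]
11: 0x6f (blk 13, set 1) → VC-HIT  vc=[3, 7]
12: 0x2f (blk 5, set 1) → MISS  vc=[3, 7, 13]
13: 0x2c (blk 5, set 1) → L1-HIT  vc=[3, 7, 13]
14: 0x2e (blk 5, set 1) → L1-HIT  vc=[3, 7, 13]

MISSES = 4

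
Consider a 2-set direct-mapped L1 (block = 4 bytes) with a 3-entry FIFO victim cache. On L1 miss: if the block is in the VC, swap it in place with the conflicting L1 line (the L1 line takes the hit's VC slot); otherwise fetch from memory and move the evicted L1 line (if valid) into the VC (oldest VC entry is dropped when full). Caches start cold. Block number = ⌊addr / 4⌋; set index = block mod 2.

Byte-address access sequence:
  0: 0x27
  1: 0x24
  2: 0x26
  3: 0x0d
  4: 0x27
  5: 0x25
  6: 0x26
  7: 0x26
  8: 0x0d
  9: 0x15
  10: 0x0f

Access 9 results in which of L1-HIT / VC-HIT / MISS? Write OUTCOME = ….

OUTCOME = MISS

#0 0x27→b9/s1 MISS; vc=[]
#1 0x24→b9/s1 L1-HIT; vc=[]
#2 0x26→b9/s1 L1-HIT; vc=[]
#3 0xd→b3/s1 MISS; vc=[9]
#4 0x27→b9/s1 VC-HIT; vc=[3]
#5 0x25→b9/s1 L1-HIT; vc=[3]
#6 0x26→b9/s1 L1-HIT; vc=[3]
#7 0x26→b9/s1 L1-HIT; vc=[3]
#8 0xd→b3/s1 VC-HIT; vc=[9]
#9 0x15→b5/s1 MISS; vc=[9,3]
#10 0xf→b3/s1 VC-HIT; vc=[9,5]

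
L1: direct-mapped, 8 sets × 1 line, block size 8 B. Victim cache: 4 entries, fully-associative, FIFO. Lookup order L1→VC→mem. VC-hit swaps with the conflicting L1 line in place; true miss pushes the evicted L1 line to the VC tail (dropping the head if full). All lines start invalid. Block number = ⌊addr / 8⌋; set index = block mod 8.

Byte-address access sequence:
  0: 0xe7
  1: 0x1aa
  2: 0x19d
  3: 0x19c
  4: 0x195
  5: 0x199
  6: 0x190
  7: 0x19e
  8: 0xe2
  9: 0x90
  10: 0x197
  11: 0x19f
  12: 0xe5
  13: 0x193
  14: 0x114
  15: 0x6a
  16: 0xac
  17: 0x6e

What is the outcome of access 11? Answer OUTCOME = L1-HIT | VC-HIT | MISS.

#0 0xe7→b28/s4 MISS; vc=[]
#1 0x1aa→b53/s5 MISS; vc=[]
#2 0x19d→b51/s3 MISS; vc=[]
#3 0x19c→b51/s3 L1-HIT; vc=[]
#4 0x195→b50/s2 MISS; vc=[]
#5 0x199→b51/s3 L1-HIT; vc=[]
#6 0x190→b50/s2 L1-HIT; vc=[]
#7 0x19e→b51/s3 L1-HIT; vc=[]
#8 0xe2→b28/s4 L1-HIT; vc=[]
#9 0x90→b18/s2 MISS; vc=[50]
#10 0x197→b50/s2 VC-HIT; vc=[18]
#11 0x19f→b51/s3 L1-HIT; vc=[18]
#12 0xe5→b28/s4 L1-HIT; vc=[18]
#13 0x193→b50/s2 L1-HIT; vc=[18]
#14 0x114→b34/s2 MISS; vc=[18,50]
#15 0x6a→b13/s5 MISS; vc=[18,50,53]
#16 0xac→b21/s5 MISS; vc=[18,50,53,13]
#17 0x6e→b13/s5 VC-HIT; vc=[18,50,53,21]

OUTCOME = L1-HIT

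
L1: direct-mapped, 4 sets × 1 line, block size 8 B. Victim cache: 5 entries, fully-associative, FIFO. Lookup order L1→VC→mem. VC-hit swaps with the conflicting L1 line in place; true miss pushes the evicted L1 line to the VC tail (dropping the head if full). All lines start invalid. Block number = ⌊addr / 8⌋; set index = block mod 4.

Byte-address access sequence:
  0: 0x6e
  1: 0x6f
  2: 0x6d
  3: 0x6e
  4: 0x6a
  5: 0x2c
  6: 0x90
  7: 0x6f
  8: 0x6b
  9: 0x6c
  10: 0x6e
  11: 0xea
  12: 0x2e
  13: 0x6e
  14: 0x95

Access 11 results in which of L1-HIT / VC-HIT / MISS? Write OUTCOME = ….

OUTCOME = MISS

  [0] addr=0x6e blk=13 s=1: MISS | VC []
  [1] addr=0x6f blk=13 s=1: L1-HIT | VC []
  [2] addr=0x6d blk=13 s=1: L1-HIT | VC []
  [3] addr=0x6e blk=13 s=1: L1-HIT | VC []
  [4] addr=0x6a blk=13 s=1: L1-HIT | VC []
  [5] addr=0x2c blk=5 s=1: MISS | VC [13]
  [6] addr=0x90 blk=18 s=2: MISS | VC [13]
  [7] addr=0x6f blk=13 s=1: VC-HIT | VC [5]
  [8] addr=0x6b blk=13 s=1: L1-HIT | VC [5]
  [9] addr=0x6c blk=13 s=1: L1-HIT | VC [5]
  [10] addr=0x6e blk=13 s=1: L1-HIT | VC [5]
  [11] addr=0xea blk=29 s=1: MISS | VC [5, 13]
  [12] addr=0x2e blk=5 s=1: VC-HIT | VC [29, 13]
  [13] addr=0x6e blk=13 s=1: VC-HIT | VC [29, 5]
  [14] addr=0x95 blk=18 s=2: L1-HIT | VC [29, 5]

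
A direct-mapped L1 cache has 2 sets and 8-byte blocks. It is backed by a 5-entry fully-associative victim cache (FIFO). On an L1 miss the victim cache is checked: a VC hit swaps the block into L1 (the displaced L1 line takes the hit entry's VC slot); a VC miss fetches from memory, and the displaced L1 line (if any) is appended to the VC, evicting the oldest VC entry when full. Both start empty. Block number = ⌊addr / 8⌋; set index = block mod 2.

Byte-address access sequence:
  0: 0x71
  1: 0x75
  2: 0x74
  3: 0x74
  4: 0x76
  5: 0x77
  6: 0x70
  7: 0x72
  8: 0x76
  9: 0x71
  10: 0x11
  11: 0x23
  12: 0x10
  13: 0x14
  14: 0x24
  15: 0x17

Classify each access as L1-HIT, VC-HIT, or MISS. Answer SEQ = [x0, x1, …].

SEQ = [MISS, L1-HIT, L1-HIT, L1-HIT, L1-HIT, L1-HIT, L1-HIT, L1-HIT, L1-HIT, L1-HIT, MISS, MISS, VC-HIT, L1-HIT, VC-HIT, VC-HIT]

  [0] addr=0x71 blk=14 s=0: MISS | VC []
  [1] addr=0x75 blk=14 s=0: L1-HIT | VC []
  [2] addr=0x74 blk=14 s=0: L1-HIT | VC []
  [3] addr=0x74 blk=14 s=0: L1-HIT | VC []
  [4] addr=0x76 blk=14 s=0: L1-HIT | VC []
  [5] addr=0x77 blk=14 s=0: L1-HIT | VC []
  [6] addr=0x70 blk=14 s=0: L1-HIT | VC []
  [7] addr=0x72 blk=14 s=0: L1-HIT | VC []
  [8] addr=0x76 blk=14 s=0: L1-HIT | VC []
  [9] addr=0x71 blk=14 s=0: L1-HIT | VC []
  [10] addr=0x11 blk=2 s=0: MISS | VC [14]
  [11] addr=0x23 blk=4 s=0: MISS | VC [14, 2]
  [12] addr=0x10 blk=2 s=0: VC-HIT | VC [14, 4]
  [13] addr=0x14 blk=2 s=0: L1-HIT | VC [14, 4]
  [14] addr=0x24 blk=4 s=0: VC-HIT | VC [14, 2]
  [15] addr=0x17 blk=2 s=0: VC-HIT | VC [14, 4]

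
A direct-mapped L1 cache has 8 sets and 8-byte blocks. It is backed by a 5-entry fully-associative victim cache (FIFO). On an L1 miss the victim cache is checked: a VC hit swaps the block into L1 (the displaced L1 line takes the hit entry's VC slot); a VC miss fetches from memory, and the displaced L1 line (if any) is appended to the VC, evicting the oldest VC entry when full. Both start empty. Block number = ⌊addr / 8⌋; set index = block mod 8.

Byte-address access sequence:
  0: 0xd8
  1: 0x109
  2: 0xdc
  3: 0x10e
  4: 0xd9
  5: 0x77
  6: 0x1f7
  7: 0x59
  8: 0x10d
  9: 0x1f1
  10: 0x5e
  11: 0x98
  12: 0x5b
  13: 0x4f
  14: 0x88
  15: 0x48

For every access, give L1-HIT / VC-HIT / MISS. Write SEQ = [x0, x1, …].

SEQ = [MISS, MISS, L1-HIT, L1-HIT, L1-HIT, MISS, MISS, MISS, L1-HIT, L1-HIT, L1-HIT, MISS, VC-HIT, MISS, MISS, VC-HIT]

0: 0xd8 (blk 27, set 3) → MISS  vc=[]
1: 0x109 (blk 33, set 1) → MISS  vc=[]
2: 0xdc (blk 27, set 3) → L1-HIT  vc=[]
3: 0x10e (blk 33, set 1) → L1-HIT  vc=[]
4: 0xd9 (blk 27, set 3) → L1-HIT  vc=[]
5: 0x77 (blk 14, set 6) → MISS  vc=[]
6: 0x1f7 (blk 62, set 6) → MISS  vc=[14]
7: 0x59 (blk 11, set 3) → MISS  vc=[14, 27]
8: 0x10d (blk 33, set 1) → L1-HIT  vc=[14, 27]
9: 0x1f1 (blk 62, set 6) → L1-HIT  vc=[14, 27]
10: 0x5e (blk 11, set 3) → L1-HIT  vc=[14, 27]
11: 0x98 (blk 19, set 3) → MISS  vc=[14, 27, 11]
12: 0x5b (blk 11, set 3) → VC-HIT  vc=[14, 27, 19]
13: 0x4f (blk 9, set 1) → MISS  vc=[14, 27, 19, 33]
14: 0x88 (blk 17, set 1) → MISS  vc=[14, 27, 19, 33, 9]
15: 0x48 (blk 9, set 1) → VC-HIT  vc=[14, 27, 19, 33, 17]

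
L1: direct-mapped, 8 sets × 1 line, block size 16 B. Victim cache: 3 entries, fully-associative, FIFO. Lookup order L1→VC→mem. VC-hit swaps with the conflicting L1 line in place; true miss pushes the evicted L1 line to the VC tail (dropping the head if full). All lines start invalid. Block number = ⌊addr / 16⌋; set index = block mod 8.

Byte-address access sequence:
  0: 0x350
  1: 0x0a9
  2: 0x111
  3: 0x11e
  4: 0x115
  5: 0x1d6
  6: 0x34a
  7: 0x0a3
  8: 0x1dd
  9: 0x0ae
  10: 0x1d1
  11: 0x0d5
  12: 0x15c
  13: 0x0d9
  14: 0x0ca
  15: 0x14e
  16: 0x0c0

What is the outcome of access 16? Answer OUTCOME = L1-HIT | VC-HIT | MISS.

OUTCOME = VC-HIT

  [0] addr=0x350 blk=53 s=5: MISS | VC []
  [1] addr=0xa9 blk=10 s=2: MISS | VC []
  [2] addr=0x111 blk=17 s=1: MISS | VC []
  [3] addr=0x11e blk=17 s=1: L1-HIT | VC []
  [4] addr=0x115 blk=17 s=1: L1-HIT | VC []
  [5] addr=0x1d6 blk=29 s=5: MISS | VC [53]
  [6] addr=0x34a blk=52 s=4: MISS | VC [53]
  [7] addr=0xa3 blk=10 s=2: L1-HIT | VC [53]
  [8] addr=0x1dd blk=29 s=5: L1-HIT | VC [53]
  [9] addr=0xae blk=10 s=2: L1-HIT | VC [53]
  [10] addr=0x1d1 blk=29 s=5: L1-HIT | VC [53]
  [11] addr=0xd5 blk=13 s=5: MISS | VC [53, 29]
  [12] addr=0x15c blk=21 s=5: MISS | VC [53, 29, 13]
  [13] addr=0xd9 blk=13 s=5: VC-HIT | VC [53, 29, 21]
  [14] addr=0xca blk=12 s=4: MISS | VC [29, 21, 52]
  [15] addr=0x14e blk=20 s=4: MISS | VC [21, 52, 12]
  [16] addr=0xc0 blk=12 s=4: VC-HIT | VC [21, 52, 20]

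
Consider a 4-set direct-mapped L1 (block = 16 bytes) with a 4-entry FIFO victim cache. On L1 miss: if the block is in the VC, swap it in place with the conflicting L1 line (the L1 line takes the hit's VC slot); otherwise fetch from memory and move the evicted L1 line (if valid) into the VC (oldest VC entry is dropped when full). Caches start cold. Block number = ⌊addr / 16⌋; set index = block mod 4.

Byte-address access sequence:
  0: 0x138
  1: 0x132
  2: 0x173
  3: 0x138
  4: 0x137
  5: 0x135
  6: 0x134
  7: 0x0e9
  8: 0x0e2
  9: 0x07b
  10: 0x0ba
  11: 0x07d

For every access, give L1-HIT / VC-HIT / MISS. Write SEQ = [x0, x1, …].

SEQ = [MISS, L1-HIT, MISS, VC-HIT, L1-HIT, L1-HIT, L1-HIT, MISS, L1-HIT, MISS, MISS, VC-HIT]

#0 0x138→b19/s3 MISS; vc=[]
#1 0x132→b19/s3 L1-HIT; vc=[]
#2 0x173→b23/s3 MISS; vc=[19]
#3 0x138→b19/s3 VC-HIT; vc=[23]
#4 0x137→b19/s3 L1-HIT; vc=[23]
#5 0x135→b19/s3 L1-HIT; vc=[23]
#6 0x134→b19/s3 L1-HIT; vc=[23]
#7 0xe9→b14/s2 MISS; vc=[23]
#8 0xe2→b14/s2 L1-HIT; vc=[23]
#9 0x7b→b7/s3 MISS; vc=[23,19]
#10 0xba→b11/s3 MISS; vc=[23,19,7]
#11 0x7d→b7/s3 VC-HIT; vc=[23,19,11]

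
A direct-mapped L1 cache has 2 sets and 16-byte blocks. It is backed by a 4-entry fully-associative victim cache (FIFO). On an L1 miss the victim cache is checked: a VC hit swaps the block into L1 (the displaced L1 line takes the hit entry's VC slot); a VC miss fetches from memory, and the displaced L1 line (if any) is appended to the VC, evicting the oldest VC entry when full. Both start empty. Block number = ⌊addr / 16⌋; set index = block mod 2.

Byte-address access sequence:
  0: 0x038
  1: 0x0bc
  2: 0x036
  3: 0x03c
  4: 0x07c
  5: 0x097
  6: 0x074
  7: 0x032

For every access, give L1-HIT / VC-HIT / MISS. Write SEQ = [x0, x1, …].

SEQ = [MISS, MISS, VC-HIT, L1-HIT, MISS, MISS, VC-HIT, VC-HIT]

#0 0x38→b3/s1 MISS; vc=[]
#1 0xbc→b11/s1 MISS; vc=[3]
#2 0x36→b3/s1 VC-HIT; vc=[11]
#3 0x3c→b3/s1 L1-HIT; vc=[11]
#4 0x7c→b7/s1 MISS; vc=[11,3]
#5 0x97→b9/s1 MISS; vc=[11,3,7]
#6 0x74→b7/s1 VC-HIT; vc=[11,3,9]
#7 0x32→b3/s1 VC-HIT; vc=[11,7,9]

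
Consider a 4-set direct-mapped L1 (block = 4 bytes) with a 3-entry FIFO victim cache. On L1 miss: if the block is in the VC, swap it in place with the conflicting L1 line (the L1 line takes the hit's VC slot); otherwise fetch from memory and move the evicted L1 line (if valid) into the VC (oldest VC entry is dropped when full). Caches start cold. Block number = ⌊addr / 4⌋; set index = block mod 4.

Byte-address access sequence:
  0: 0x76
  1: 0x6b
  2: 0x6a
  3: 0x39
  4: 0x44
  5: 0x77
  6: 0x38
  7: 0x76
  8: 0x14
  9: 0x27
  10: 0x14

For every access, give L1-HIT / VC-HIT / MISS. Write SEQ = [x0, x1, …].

SEQ = [MISS, MISS, L1-HIT, MISS, MISS, VC-HIT, L1-HIT, L1-HIT, MISS, MISS, VC-HIT]

  [0] addr=0x76 blk=29 s=1: MISS | VC []
  [1] addr=0x6b blk=26 s=2: MISS | VC []
  [2] addr=0x6a blk=26 s=2: L1-HIT | VC []
  [3] addr=0x39 blk=14 s=2: MISS | VC [26]
  [4] addr=0x44 blk=17 s=1: MISS | VC [26, 29]
  [5] addr=0x77 blk=29 s=1: VC-HIT | VC [26, 17]
  [6] addr=0x38 blk=14 s=2: L1-HIT | VC [26, 17]
  [7] addr=0x76 blk=29 s=1: L1-HIT | VC [26, 17]
  [8] addr=0x14 blk=5 s=1: MISS | VC [26, 17, 29]
  [9] addr=0x27 blk=9 s=1: MISS | VC [17, 29, 5]
  [10] addr=0x14 blk=5 s=1: VC-HIT | VC [17, 29, 9]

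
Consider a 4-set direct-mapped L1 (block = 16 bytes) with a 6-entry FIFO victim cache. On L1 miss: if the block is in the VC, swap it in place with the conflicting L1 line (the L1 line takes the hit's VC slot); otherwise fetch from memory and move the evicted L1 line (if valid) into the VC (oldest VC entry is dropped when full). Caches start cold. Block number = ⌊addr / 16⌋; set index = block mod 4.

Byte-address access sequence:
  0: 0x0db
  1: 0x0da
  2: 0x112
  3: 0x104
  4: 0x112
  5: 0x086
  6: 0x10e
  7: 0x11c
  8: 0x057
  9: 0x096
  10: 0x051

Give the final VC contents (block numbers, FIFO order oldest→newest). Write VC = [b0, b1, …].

VC = [13, 8, 17, 9]

0: 0xdb (blk 13, set 1) → MISS  vc=[]
1: 0xda (blk 13, set 1) → L1-HIT  vc=[]
2: 0x112 (blk 17, set 1) → MISS  vc=[13]
3: 0x104 (blk 16, set 0) → MISS  vc=[13]
4: 0x112 (blk 17, set 1) → L1-HIT  vc=[13]
5: 0x86 (blk 8, set 0) → MISS  vc=[13, 16]
6: 0x10e (blk 16, set 0) → VC-HIT  vc=[13, 8]
7: 0x11c (blk 17, set 1) → L1-HIT  vc=[13, 8]
8: 0x57 (blk 5, set 1) → MISS  vc=[13, 8, 17]
9: 0x96 (blk 9, set 1) → MISS  vc=[13, 8, 17, 5]
10: 0x51 (blk 5, set 1) → VC-HIT  vc=[13, 8, 17, 9]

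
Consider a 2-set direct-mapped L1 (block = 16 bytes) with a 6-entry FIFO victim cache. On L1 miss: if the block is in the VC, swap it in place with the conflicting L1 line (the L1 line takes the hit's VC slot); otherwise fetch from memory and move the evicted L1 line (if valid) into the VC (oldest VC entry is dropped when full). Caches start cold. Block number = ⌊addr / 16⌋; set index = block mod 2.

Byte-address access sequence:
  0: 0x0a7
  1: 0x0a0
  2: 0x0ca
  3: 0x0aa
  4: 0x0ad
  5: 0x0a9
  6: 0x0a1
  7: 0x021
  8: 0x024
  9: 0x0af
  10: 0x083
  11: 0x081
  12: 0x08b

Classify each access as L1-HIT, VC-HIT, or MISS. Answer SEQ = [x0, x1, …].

  [0] addr=0xa7 blk=10 s=0: MISS | VC []
  [1] addr=0xa0 blk=10 s=0: L1-HIT | VC []
  [2] addr=0xca blk=12 s=0: MISS | VC [10]
  [3] addr=0xaa blk=10 s=0: VC-HIT | VC [12]
  [4] addr=0xad blk=10 s=0: L1-HIT | VC [12]
  [5] addr=0xa9 blk=10 s=0: L1-HIT | VC [12]
  [6] addr=0xa1 blk=10 s=0: L1-HIT | VC [12]
  [7] addr=0x21 blk=2 s=0: MISS | VC [12, 10]
  [8] addr=0x24 blk=2 s=0: L1-HIT | VC [12, 10]
  [9] addr=0xaf blk=10 s=0: VC-HIT | VC [12, 2]
  [10] addr=0x83 blk=8 s=0: MISS | VC [12, 2, 10]
  [11] addr=0x81 blk=8 s=0: L1-HIT | VC [12, 2, 10]
  [12] addr=0x8b blk=8 s=0: L1-HIT | VC [12, 2, 10]

SEQ = [MISS, L1-HIT, MISS, VC-HIT, L1-HIT, L1-HIT, L1-HIT, MISS, L1-HIT, VC-HIT, MISS, L1-HIT, L1-HIT]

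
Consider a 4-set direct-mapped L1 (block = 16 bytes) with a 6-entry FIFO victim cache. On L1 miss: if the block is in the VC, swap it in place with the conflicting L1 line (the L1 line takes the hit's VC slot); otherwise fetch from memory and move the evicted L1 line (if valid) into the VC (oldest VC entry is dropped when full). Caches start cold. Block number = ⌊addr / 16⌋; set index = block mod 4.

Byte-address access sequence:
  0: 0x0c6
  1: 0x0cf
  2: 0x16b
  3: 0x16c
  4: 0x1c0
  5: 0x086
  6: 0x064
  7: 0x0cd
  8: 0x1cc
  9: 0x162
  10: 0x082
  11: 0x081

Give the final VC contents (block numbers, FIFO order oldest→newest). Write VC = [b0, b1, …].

#0 0xc6→b12/s0 MISS; vc=[]
#1 0xcf→b12/s0 L1-HIT; vc=[]
#2 0x16b→b22/s2 MISS; vc=[]
#3 0x16c→b22/s2 L1-HIT; vc=[]
#4 0x1c0→b28/s0 MISS; vc=[12]
#5 0x86→b8/s0 MISS; vc=[12,28]
#6 0x64→b6/s2 MISS; vc=[12,28,22]
#7 0xcd→b12/s0 VC-HIT; vc=[8,28,22]
#8 0x1cc→b28/s0 VC-HIT; vc=[8,12,22]
#9 0x162→b22/s2 VC-HIT; vc=[8,12,6]
#10 0x82→b8/s0 VC-HIT; vc=[28,12,6]
#11 0x81→b8/s0 L1-HIT; vc=[28,12,6]

VC = [28, 12, 6]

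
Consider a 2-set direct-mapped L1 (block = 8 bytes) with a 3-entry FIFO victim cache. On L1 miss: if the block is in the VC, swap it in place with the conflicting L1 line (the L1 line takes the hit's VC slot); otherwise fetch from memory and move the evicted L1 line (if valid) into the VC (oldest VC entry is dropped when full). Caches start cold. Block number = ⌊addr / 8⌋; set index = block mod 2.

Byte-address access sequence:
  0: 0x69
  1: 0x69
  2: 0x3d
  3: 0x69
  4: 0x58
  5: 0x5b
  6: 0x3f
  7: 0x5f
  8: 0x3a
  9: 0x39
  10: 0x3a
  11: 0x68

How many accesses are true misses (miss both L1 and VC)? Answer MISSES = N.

MISSES = 3

  [0] addr=0x69 blk=13 s=1: MISS | VC []
  [1] addr=0x69 blk=13 s=1: L1-HIT | VC []
  [2] addr=0x3d blk=7 s=1: MISS | VC [13]
  [3] addr=0x69 blk=13 s=1: VC-HIT | VC [7]
  [4] addr=0x58 blk=11 s=1: MISS | VC [7, 13]
  [5] addr=0x5b blk=11 s=1: L1-HIT | VC [7, 13]
  [6] addr=0x3f blk=7 s=1: VC-HIT | VC [11, 13]
  [7] addr=0x5f blk=11 s=1: VC-HIT | VC [7, 13]
  [8] addr=0x3a blk=7 s=1: VC-HIT | VC [11, 13]
  [9] addr=0x39 blk=7 s=1: L1-HIT | VC [11, 13]
  [10] addr=0x3a blk=7 s=1: L1-HIT | VC [11, 13]
  [11] addr=0x68 blk=13 s=1: VC-HIT | VC [11, 7]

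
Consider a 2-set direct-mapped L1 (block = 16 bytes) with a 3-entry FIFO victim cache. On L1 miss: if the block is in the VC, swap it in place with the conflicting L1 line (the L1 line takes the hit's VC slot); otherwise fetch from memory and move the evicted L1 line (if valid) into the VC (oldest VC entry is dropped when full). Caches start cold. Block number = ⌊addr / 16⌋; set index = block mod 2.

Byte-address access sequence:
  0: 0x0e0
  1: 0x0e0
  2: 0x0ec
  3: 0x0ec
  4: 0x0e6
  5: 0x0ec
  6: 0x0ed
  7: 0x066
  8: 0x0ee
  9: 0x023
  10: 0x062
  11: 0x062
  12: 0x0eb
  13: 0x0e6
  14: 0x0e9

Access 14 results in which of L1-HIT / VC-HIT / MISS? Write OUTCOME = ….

0: 0xe0 (blk 14, set 0) → MISS  vc=[]
1: 0xe0 (blk 14, set 0) → L1-HIT  vc=[]
2: 0xec (blk 14, set 0) → L1-HIT  vc=[]
3: 0xec (blk 14, set 0) → L1-HIT  vc=[]
4: 0xe6 (blk 14, set 0) → L1-HIT  vc=[]
5: 0xec (blk 14, set 0) → L1-HIT  vc=[]
6: 0xed (blk 14, set 0) → L1-HIT  vc=[]
7: 0x66 (blk 6, set 0) → MISS  vc=[14]
8: 0xee (blk 14, set 0) → VC-HIT  vc=[6]
9: 0x23 (blk 2, set 0) → MISS  vc=[6, 14]
10: 0x62 (blk 6, set 0) → VC-HIT  vc=[2, 14]
11: 0x62 (blk 6, set 0) → L1-HIT  vc=[2, 14]
12: 0xeb (blk 14, set 0) → VC-HIT  vc=[2, 6]
13: 0xe6 (blk 14, set 0) → L1-HIT  vc=[2, 6]
14: 0xe9 (blk 14, set 0) → L1-HIT  vc=[2, 6]

OUTCOME = L1-HIT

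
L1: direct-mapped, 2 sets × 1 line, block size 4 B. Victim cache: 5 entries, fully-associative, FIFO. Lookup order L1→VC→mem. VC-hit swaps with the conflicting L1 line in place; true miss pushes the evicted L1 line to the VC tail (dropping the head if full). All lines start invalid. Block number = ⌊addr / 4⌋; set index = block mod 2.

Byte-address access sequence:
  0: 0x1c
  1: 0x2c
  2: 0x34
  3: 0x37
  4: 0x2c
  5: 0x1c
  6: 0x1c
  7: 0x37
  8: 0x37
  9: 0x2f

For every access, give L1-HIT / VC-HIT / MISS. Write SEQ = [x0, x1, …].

SEQ = [MISS, MISS, MISS, L1-HIT, VC-HIT, VC-HIT, L1-HIT, VC-HIT, L1-HIT, VC-HIT]

  [0] addr=0x1c blk=7 s=1: MISS | VC []
  [1] addr=0x2c blk=11 s=1: MISS | VC [7]
  [2] addr=0x34 blk=13 s=1: MISS | VC [7, 11]
  [3] addr=0x37 blk=13 s=1: L1-HIT | VC [7, 11]
  [4] addr=0x2c blk=11 s=1: VC-HIT | VC [7, 13]
  [5] addr=0x1c blk=7 s=1: VC-HIT | VC [11, 13]
  [6] addr=0x1c blk=7 s=1: L1-HIT | VC [11, 13]
  [7] addr=0x37 blk=13 s=1: VC-HIT | VC [11, 7]
  [8] addr=0x37 blk=13 s=1: L1-HIT | VC [11, 7]
  [9] addr=0x2f blk=11 s=1: VC-HIT | VC [13, 7]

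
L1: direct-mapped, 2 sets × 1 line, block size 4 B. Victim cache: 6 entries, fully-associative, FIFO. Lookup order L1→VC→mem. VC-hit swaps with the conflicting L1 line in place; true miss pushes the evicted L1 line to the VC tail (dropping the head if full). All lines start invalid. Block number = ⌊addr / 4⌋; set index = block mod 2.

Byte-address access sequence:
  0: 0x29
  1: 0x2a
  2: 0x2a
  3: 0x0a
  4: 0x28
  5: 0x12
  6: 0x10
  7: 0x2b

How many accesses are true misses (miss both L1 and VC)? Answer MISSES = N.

#0 0x29→b10/s0 MISS; vc=[]
#1 0x2a→b10/s0 L1-HIT; vc=[]
#2 0x2a→b10/s0 L1-HIT; vc=[]
#3 0xa→b2/s0 MISS; vc=[10]
#4 0x28→b10/s0 VC-HIT; vc=[2]
#5 0x12→b4/s0 MISS; vc=[2,10]
#6 0x10→b4/s0 L1-HIT; vc=[2,10]
#7 0x2b→b10/s0 VC-HIT; vc=[2,4]

MISSES = 3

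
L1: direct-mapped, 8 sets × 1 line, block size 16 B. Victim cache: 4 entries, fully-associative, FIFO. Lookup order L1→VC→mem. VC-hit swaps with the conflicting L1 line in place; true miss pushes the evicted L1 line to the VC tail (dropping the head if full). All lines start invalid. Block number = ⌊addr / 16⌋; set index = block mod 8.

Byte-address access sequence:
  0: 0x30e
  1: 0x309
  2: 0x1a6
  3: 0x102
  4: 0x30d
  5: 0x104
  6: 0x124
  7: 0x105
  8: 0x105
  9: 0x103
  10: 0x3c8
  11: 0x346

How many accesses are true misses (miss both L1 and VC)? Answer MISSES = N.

0: 0x30e (blk 48, set 0) → MISS  vc=[]
1: 0x309 (blk 48, set 0) → L1-HIT  vc=[]
2: 0x1a6 (blk 26, set 2) → MISS  vc=[]
3: 0x102 (blk 16, set 0) → MISS  vc=[48]
4: 0x30d (blk 48, set 0) → VC-HIT  vc=[16]
5: 0x104 (blk 16, set 0) → VC-HIT  vc=[48]
6: 0x124 (blk 18, set 2) → MISS  vc=[48, 26]
7: 0x105 (blk 16, set 0) → L1-HIT  vc=[48, 26]
8: 0x105 (blk 16, set 0) → L1-HIT  vc=[48, 26]
9: 0x103 (blk 16, set 0) → L1-HIT  vc=[48, 26]
10: 0x3c8 (blk 60, set 4) → MISS  vc=[48, 26]
11: 0x346 (blk 52, set 4) → MISS  vc=[48, 26, 60]

MISSES = 6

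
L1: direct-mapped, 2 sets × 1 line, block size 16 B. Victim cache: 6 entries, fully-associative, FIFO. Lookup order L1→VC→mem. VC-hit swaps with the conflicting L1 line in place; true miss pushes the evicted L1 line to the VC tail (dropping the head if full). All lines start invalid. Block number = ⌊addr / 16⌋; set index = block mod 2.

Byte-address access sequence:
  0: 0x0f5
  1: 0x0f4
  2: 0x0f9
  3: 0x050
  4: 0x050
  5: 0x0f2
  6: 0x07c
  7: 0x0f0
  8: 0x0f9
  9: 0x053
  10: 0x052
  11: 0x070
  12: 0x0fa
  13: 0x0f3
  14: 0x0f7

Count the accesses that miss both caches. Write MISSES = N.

  [0] addr=0xf5 blk=15 s=1: MISS | VC []
  [1] addr=0xf4 blk=15 s=1: L1-HIT | VC []
  [2] addr=0xf9 blk=15 s=1: L1-HIT | VC []
  [3] addr=0x50 blk=5 s=1: MISS | VC [15]
  [4] addr=0x50 blk=5 s=1: L1-HIT | VC [15]
  [5] addr=0xf2 blk=15 s=1: VC-HIT | VC [5]
  [6] addr=0x7c blk=7 s=1: MISS | VC [5, 15]
  [7] addr=0xf0 blk=15 s=1: VC-HIT | VC [5, 7]
  [8] addr=0xf9 blk=15 s=1: L1-HIT | VC [5, 7]
  [9] addr=0x53 blk=5 s=1: VC-HIT | VC [15, 7]
  [10] addr=0x52 blk=5 s=1: L1-HIT | VC [15, 7]
  [11] addr=0x70 blk=7 s=1: VC-HIT | VC [15, 5]
  [12] addr=0xfa blk=15 s=1: VC-HIT | VC [7, 5]
  [13] addr=0xf3 blk=15 s=1: L1-HIT | VC [7, 5]
  [14] addr=0xf7 blk=15 s=1: L1-HIT | VC [7, 5]

MISSES = 3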